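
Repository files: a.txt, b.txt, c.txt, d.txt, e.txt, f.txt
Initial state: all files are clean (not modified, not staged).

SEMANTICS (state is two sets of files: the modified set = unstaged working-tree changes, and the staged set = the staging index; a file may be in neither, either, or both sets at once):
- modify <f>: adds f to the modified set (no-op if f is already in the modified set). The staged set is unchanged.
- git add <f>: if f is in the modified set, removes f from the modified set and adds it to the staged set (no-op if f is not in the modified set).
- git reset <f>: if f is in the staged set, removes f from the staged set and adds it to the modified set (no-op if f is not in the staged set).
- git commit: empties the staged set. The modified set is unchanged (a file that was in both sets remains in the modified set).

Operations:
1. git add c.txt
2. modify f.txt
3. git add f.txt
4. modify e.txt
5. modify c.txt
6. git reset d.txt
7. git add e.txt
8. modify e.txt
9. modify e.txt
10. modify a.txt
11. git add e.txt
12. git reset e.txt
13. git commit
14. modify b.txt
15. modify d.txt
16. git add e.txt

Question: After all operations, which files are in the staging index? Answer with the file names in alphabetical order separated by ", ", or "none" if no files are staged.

After op 1 (git add c.txt): modified={none} staged={none}
After op 2 (modify f.txt): modified={f.txt} staged={none}
After op 3 (git add f.txt): modified={none} staged={f.txt}
After op 4 (modify e.txt): modified={e.txt} staged={f.txt}
After op 5 (modify c.txt): modified={c.txt, e.txt} staged={f.txt}
After op 6 (git reset d.txt): modified={c.txt, e.txt} staged={f.txt}
After op 7 (git add e.txt): modified={c.txt} staged={e.txt, f.txt}
After op 8 (modify e.txt): modified={c.txt, e.txt} staged={e.txt, f.txt}
After op 9 (modify e.txt): modified={c.txt, e.txt} staged={e.txt, f.txt}
After op 10 (modify a.txt): modified={a.txt, c.txt, e.txt} staged={e.txt, f.txt}
After op 11 (git add e.txt): modified={a.txt, c.txt} staged={e.txt, f.txt}
After op 12 (git reset e.txt): modified={a.txt, c.txt, e.txt} staged={f.txt}
After op 13 (git commit): modified={a.txt, c.txt, e.txt} staged={none}
After op 14 (modify b.txt): modified={a.txt, b.txt, c.txt, e.txt} staged={none}
After op 15 (modify d.txt): modified={a.txt, b.txt, c.txt, d.txt, e.txt} staged={none}
After op 16 (git add e.txt): modified={a.txt, b.txt, c.txt, d.txt} staged={e.txt}

Answer: e.txt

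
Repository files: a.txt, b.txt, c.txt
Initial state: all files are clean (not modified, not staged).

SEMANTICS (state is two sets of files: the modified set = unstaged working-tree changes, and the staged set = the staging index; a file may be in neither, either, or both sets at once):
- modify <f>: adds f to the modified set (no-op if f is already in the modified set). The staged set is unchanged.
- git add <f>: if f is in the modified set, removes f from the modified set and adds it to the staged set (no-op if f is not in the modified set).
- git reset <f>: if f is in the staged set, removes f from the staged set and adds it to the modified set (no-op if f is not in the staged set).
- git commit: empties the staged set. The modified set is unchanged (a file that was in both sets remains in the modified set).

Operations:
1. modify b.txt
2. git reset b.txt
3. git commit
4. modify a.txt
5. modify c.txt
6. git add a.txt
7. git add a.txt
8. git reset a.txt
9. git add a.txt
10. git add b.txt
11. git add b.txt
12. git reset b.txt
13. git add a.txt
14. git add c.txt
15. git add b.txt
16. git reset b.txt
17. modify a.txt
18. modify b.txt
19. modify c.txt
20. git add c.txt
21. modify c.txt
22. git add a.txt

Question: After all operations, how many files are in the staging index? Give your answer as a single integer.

Answer: 2

Derivation:
After op 1 (modify b.txt): modified={b.txt} staged={none}
After op 2 (git reset b.txt): modified={b.txt} staged={none}
After op 3 (git commit): modified={b.txt} staged={none}
After op 4 (modify a.txt): modified={a.txt, b.txt} staged={none}
After op 5 (modify c.txt): modified={a.txt, b.txt, c.txt} staged={none}
After op 6 (git add a.txt): modified={b.txt, c.txt} staged={a.txt}
After op 7 (git add a.txt): modified={b.txt, c.txt} staged={a.txt}
After op 8 (git reset a.txt): modified={a.txt, b.txt, c.txt} staged={none}
After op 9 (git add a.txt): modified={b.txt, c.txt} staged={a.txt}
After op 10 (git add b.txt): modified={c.txt} staged={a.txt, b.txt}
After op 11 (git add b.txt): modified={c.txt} staged={a.txt, b.txt}
After op 12 (git reset b.txt): modified={b.txt, c.txt} staged={a.txt}
After op 13 (git add a.txt): modified={b.txt, c.txt} staged={a.txt}
After op 14 (git add c.txt): modified={b.txt} staged={a.txt, c.txt}
After op 15 (git add b.txt): modified={none} staged={a.txt, b.txt, c.txt}
After op 16 (git reset b.txt): modified={b.txt} staged={a.txt, c.txt}
After op 17 (modify a.txt): modified={a.txt, b.txt} staged={a.txt, c.txt}
After op 18 (modify b.txt): modified={a.txt, b.txt} staged={a.txt, c.txt}
After op 19 (modify c.txt): modified={a.txt, b.txt, c.txt} staged={a.txt, c.txt}
After op 20 (git add c.txt): modified={a.txt, b.txt} staged={a.txt, c.txt}
After op 21 (modify c.txt): modified={a.txt, b.txt, c.txt} staged={a.txt, c.txt}
After op 22 (git add a.txt): modified={b.txt, c.txt} staged={a.txt, c.txt}
Final staged set: {a.txt, c.txt} -> count=2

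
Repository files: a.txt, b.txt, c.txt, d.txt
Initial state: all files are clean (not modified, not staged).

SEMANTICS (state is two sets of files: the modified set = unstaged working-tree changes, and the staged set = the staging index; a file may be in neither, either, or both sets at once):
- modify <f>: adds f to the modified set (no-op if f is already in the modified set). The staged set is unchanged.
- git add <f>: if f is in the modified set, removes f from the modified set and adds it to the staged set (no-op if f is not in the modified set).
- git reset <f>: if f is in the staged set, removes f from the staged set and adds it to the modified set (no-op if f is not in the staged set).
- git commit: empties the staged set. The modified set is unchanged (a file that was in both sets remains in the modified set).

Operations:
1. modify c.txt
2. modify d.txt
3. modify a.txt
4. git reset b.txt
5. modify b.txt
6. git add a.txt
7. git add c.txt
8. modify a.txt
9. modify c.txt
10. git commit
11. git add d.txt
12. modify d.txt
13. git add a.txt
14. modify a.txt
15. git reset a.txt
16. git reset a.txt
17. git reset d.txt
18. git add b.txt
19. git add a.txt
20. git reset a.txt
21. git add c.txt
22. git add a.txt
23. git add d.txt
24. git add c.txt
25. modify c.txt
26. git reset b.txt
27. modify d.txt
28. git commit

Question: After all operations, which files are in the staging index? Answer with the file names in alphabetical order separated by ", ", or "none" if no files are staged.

Answer: none

Derivation:
After op 1 (modify c.txt): modified={c.txt} staged={none}
After op 2 (modify d.txt): modified={c.txt, d.txt} staged={none}
After op 3 (modify a.txt): modified={a.txt, c.txt, d.txt} staged={none}
After op 4 (git reset b.txt): modified={a.txt, c.txt, d.txt} staged={none}
After op 5 (modify b.txt): modified={a.txt, b.txt, c.txt, d.txt} staged={none}
After op 6 (git add a.txt): modified={b.txt, c.txt, d.txt} staged={a.txt}
After op 7 (git add c.txt): modified={b.txt, d.txt} staged={a.txt, c.txt}
After op 8 (modify a.txt): modified={a.txt, b.txt, d.txt} staged={a.txt, c.txt}
After op 9 (modify c.txt): modified={a.txt, b.txt, c.txt, d.txt} staged={a.txt, c.txt}
After op 10 (git commit): modified={a.txt, b.txt, c.txt, d.txt} staged={none}
After op 11 (git add d.txt): modified={a.txt, b.txt, c.txt} staged={d.txt}
After op 12 (modify d.txt): modified={a.txt, b.txt, c.txt, d.txt} staged={d.txt}
After op 13 (git add a.txt): modified={b.txt, c.txt, d.txt} staged={a.txt, d.txt}
After op 14 (modify a.txt): modified={a.txt, b.txt, c.txt, d.txt} staged={a.txt, d.txt}
After op 15 (git reset a.txt): modified={a.txt, b.txt, c.txt, d.txt} staged={d.txt}
After op 16 (git reset a.txt): modified={a.txt, b.txt, c.txt, d.txt} staged={d.txt}
After op 17 (git reset d.txt): modified={a.txt, b.txt, c.txt, d.txt} staged={none}
After op 18 (git add b.txt): modified={a.txt, c.txt, d.txt} staged={b.txt}
After op 19 (git add a.txt): modified={c.txt, d.txt} staged={a.txt, b.txt}
After op 20 (git reset a.txt): modified={a.txt, c.txt, d.txt} staged={b.txt}
After op 21 (git add c.txt): modified={a.txt, d.txt} staged={b.txt, c.txt}
After op 22 (git add a.txt): modified={d.txt} staged={a.txt, b.txt, c.txt}
After op 23 (git add d.txt): modified={none} staged={a.txt, b.txt, c.txt, d.txt}
After op 24 (git add c.txt): modified={none} staged={a.txt, b.txt, c.txt, d.txt}
After op 25 (modify c.txt): modified={c.txt} staged={a.txt, b.txt, c.txt, d.txt}
After op 26 (git reset b.txt): modified={b.txt, c.txt} staged={a.txt, c.txt, d.txt}
After op 27 (modify d.txt): modified={b.txt, c.txt, d.txt} staged={a.txt, c.txt, d.txt}
After op 28 (git commit): modified={b.txt, c.txt, d.txt} staged={none}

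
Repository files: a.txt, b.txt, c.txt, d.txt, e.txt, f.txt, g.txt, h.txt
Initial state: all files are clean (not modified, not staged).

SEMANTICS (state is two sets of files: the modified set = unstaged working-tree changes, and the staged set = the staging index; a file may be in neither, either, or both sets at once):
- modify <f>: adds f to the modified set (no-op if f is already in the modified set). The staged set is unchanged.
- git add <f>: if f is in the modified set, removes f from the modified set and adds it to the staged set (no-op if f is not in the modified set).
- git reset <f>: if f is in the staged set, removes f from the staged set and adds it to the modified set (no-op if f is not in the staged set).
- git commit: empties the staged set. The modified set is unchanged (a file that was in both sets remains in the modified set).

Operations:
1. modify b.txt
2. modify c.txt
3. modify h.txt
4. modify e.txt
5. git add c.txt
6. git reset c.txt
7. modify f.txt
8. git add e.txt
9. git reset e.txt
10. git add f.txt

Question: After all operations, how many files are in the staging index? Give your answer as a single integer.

Answer: 1

Derivation:
After op 1 (modify b.txt): modified={b.txt} staged={none}
After op 2 (modify c.txt): modified={b.txt, c.txt} staged={none}
After op 3 (modify h.txt): modified={b.txt, c.txt, h.txt} staged={none}
After op 4 (modify e.txt): modified={b.txt, c.txt, e.txt, h.txt} staged={none}
After op 5 (git add c.txt): modified={b.txt, e.txt, h.txt} staged={c.txt}
After op 6 (git reset c.txt): modified={b.txt, c.txt, e.txt, h.txt} staged={none}
After op 7 (modify f.txt): modified={b.txt, c.txt, e.txt, f.txt, h.txt} staged={none}
After op 8 (git add e.txt): modified={b.txt, c.txt, f.txt, h.txt} staged={e.txt}
After op 9 (git reset e.txt): modified={b.txt, c.txt, e.txt, f.txt, h.txt} staged={none}
After op 10 (git add f.txt): modified={b.txt, c.txt, e.txt, h.txt} staged={f.txt}
Final staged set: {f.txt} -> count=1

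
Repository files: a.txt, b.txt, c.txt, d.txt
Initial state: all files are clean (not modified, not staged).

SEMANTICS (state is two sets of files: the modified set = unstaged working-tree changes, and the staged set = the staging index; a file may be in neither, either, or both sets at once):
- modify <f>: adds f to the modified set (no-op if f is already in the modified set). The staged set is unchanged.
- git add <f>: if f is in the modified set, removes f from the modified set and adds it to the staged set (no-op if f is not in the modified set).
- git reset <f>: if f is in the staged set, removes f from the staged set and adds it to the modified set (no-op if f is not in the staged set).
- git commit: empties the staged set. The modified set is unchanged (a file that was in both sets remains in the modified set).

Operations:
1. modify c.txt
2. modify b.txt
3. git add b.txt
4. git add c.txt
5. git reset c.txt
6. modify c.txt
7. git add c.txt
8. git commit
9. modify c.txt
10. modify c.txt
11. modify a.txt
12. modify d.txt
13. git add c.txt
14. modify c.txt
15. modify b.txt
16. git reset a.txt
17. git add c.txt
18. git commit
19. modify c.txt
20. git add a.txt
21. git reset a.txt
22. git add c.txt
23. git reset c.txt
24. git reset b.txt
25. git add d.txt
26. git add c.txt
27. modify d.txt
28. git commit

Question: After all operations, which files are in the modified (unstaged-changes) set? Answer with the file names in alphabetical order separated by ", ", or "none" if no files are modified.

Answer: a.txt, b.txt, d.txt

Derivation:
After op 1 (modify c.txt): modified={c.txt} staged={none}
After op 2 (modify b.txt): modified={b.txt, c.txt} staged={none}
After op 3 (git add b.txt): modified={c.txt} staged={b.txt}
After op 4 (git add c.txt): modified={none} staged={b.txt, c.txt}
After op 5 (git reset c.txt): modified={c.txt} staged={b.txt}
After op 6 (modify c.txt): modified={c.txt} staged={b.txt}
After op 7 (git add c.txt): modified={none} staged={b.txt, c.txt}
After op 8 (git commit): modified={none} staged={none}
After op 9 (modify c.txt): modified={c.txt} staged={none}
After op 10 (modify c.txt): modified={c.txt} staged={none}
After op 11 (modify a.txt): modified={a.txt, c.txt} staged={none}
After op 12 (modify d.txt): modified={a.txt, c.txt, d.txt} staged={none}
After op 13 (git add c.txt): modified={a.txt, d.txt} staged={c.txt}
After op 14 (modify c.txt): modified={a.txt, c.txt, d.txt} staged={c.txt}
After op 15 (modify b.txt): modified={a.txt, b.txt, c.txt, d.txt} staged={c.txt}
After op 16 (git reset a.txt): modified={a.txt, b.txt, c.txt, d.txt} staged={c.txt}
After op 17 (git add c.txt): modified={a.txt, b.txt, d.txt} staged={c.txt}
After op 18 (git commit): modified={a.txt, b.txt, d.txt} staged={none}
After op 19 (modify c.txt): modified={a.txt, b.txt, c.txt, d.txt} staged={none}
After op 20 (git add a.txt): modified={b.txt, c.txt, d.txt} staged={a.txt}
After op 21 (git reset a.txt): modified={a.txt, b.txt, c.txt, d.txt} staged={none}
After op 22 (git add c.txt): modified={a.txt, b.txt, d.txt} staged={c.txt}
After op 23 (git reset c.txt): modified={a.txt, b.txt, c.txt, d.txt} staged={none}
After op 24 (git reset b.txt): modified={a.txt, b.txt, c.txt, d.txt} staged={none}
After op 25 (git add d.txt): modified={a.txt, b.txt, c.txt} staged={d.txt}
After op 26 (git add c.txt): modified={a.txt, b.txt} staged={c.txt, d.txt}
After op 27 (modify d.txt): modified={a.txt, b.txt, d.txt} staged={c.txt, d.txt}
After op 28 (git commit): modified={a.txt, b.txt, d.txt} staged={none}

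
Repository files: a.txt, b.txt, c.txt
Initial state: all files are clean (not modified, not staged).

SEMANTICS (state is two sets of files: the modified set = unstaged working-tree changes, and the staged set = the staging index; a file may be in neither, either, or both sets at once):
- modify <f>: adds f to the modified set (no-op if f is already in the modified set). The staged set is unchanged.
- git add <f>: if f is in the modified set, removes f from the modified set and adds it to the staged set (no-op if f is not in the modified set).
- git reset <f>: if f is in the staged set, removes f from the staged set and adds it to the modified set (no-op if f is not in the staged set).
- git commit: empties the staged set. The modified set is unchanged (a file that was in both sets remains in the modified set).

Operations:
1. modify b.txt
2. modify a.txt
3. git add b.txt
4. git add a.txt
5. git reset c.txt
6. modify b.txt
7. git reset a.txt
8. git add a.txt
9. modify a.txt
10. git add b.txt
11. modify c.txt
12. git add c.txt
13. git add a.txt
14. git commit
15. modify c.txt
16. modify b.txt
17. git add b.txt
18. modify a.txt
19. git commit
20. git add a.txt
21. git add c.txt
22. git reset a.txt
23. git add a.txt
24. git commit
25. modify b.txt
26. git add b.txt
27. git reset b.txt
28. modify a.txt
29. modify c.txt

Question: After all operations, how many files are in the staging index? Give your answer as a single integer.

Answer: 0

Derivation:
After op 1 (modify b.txt): modified={b.txt} staged={none}
After op 2 (modify a.txt): modified={a.txt, b.txt} staged={none}
After op 3 (git add b.txt): modified={a.txt} staged={b.txt}
After op 4 (git add a.txt): modified={none} staged={a.txt, b.txt}
After op 5 (git reset c.txt): modified={none} staged={a.txt, b.txt}
After op 6 (modify b.txt): modified={b.txt} staged={a.txt, b.txt}
After op 7 (git reset a.txt): modified={a.txt, b.txt} staged={b.txt}
After op 8 (git add a.txt): modified={b.txt} staged={a.txt, b.txt}
After op 9 (modify a.txt): modified={a.txt, b.txt} staged={a.txt, b.txt}
After op 10 (git add b.txt): modified={a.txt} staged={a.txt, b.txt}
After op 11 (modify c.txt): modified={a.txt, c.txt} staged={a.txt, b.txt}
After op 12 (git add c.txt): modified={a.txt} staged={a.txt, b.txt, c.txt}
After op 13 (git add a.txt): modified={none} staged={a.txt, b.txt, c.txt}
After op 14 (git commit): modified={none} staged={none}
After op 15 (modify c.txt): modified={c.txt} staged={none}
After op 16 (modify b.txt): modified={b.txt, c.txt} staged={none}
After op 17 (git add b.txt): modified={c.txt} staged={b.txt}
After op 18 (modify a.txt): modified={a.txt, c.txt} staged={b.txt}
After op 19 (git commit): modified={a.txt, c.txt} staged={none}
After op 20 (git add a.txt): modified={c.txt} staged={a.txt}
After op 21 (git add c.txt): modified={none} staged={a.txt, c.txt}
After op 22 (git reset a.txt): modified={a.txt} staged={c.txt}
After op 23 (git add a.txt): modified={none} staged={a.txt, c.txt}
After op 24 (git commit): modified={none} staged={none}
After op 25 (modify b.txt): modified={b.txt} staged={none}
After op 26 (git add b.txt): modified={none} staged={b.txt}
After op 27 (git reset b.txt): modified={b.txt} staged={none}
After op 28 (modify a.txt): modified={a.txt, b.txt} staged={none}
After op 29 (modify c.txt): modified={a.txt, b.txt, c.txt} staged={none}
Final staged set: {none} -> count=0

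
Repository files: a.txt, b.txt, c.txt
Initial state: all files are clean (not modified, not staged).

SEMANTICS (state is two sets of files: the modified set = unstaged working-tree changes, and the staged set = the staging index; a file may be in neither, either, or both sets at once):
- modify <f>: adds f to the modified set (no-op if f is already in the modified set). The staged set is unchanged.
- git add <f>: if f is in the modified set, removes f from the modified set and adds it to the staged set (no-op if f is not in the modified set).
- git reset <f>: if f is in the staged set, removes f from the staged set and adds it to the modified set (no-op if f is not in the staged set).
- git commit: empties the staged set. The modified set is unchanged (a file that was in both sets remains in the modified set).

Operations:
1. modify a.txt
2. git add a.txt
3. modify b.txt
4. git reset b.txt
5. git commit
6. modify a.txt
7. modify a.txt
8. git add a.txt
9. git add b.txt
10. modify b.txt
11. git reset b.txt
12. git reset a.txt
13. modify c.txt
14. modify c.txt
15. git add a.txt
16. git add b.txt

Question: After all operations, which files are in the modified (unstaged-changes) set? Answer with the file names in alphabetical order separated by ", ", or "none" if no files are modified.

After op 1 (modify a.txt): modified={a.txt} staged={none}
After op 2 (git add a.txt): modified={none} staged={a.txt}
After op 3 (modify b.txt): modified={b.txt} staged={a.txt}
After op 4 (git reset b.txt): modified={b.txt} staged={a.txt}
After op 5 (git commit): modified={b.txt} staged={none}
After op 6 (modify a.txt): modified={a.txt, b.txt} staged={none}
After op 7 (modify a.txt): modified={a.txt, b.txt} staged={none}
After op 8 (git add a.txt): modified={b.txt} staged={a.txt}
After op 9 (git add b.txt): modified={none} staged={a.txt, b.txt}
After op 10 (modify b.txt): modified={b.txt} staged={a.txt, b.txt}
After op 11 (git reset b.txt): modified={b.txt} staged={a.txt}
After op 12 (git reset a.txt): modified={a.txt, b.txt} staged={none}
After op 13 (modify c.txt): modified={a.txt, b.txt, c.txt} staged={none}
After op 14 (modify c.txt): modified={a.txt, b.txt, c.txt} staged={none}
After op 15 (git add a.txt): modified={b.txt, c.txt} staged={a.txt}
After op 16 (git add b.txt): modified={c.txt} staged={a.txt, b.txt}

Answer: c.txt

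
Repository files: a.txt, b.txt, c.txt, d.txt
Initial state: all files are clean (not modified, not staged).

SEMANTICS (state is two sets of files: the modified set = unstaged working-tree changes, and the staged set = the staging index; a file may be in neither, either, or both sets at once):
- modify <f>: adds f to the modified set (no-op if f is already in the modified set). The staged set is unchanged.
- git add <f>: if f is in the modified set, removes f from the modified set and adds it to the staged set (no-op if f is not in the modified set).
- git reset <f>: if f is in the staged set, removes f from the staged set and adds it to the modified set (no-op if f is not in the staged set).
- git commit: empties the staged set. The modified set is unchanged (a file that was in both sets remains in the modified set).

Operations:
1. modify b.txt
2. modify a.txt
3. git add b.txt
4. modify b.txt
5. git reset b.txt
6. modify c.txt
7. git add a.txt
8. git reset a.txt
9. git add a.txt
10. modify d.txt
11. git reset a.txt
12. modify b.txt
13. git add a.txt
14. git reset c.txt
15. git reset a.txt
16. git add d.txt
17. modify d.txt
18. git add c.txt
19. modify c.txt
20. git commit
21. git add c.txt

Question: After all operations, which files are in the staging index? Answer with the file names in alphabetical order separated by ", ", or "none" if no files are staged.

Answer: c.txt

Derivation:
After op 1 (modify b.txt): modified={b.txt} staged={none}
After op 2 (modify a.txt): modified={a.txt, b.txt} staged={none}
After op 3 (git add b.txt): modified={a.txt} staged={b.txt}
After op 4 (modify b.txt): modified={a.txt, b.txt} staged={b.txt}
After op 5 (git reset b.txt): modified={a.txt, b.txt} staged={none}
After op 6 (modify c.txt): modified={a.txt, b.txt, c.txt} staged={none}
After op 7 (git add a.txt): modified={b.txt, c.txt} staged={a.txt}
After op 8 (git reset a.txt): modified={a.txt, b.txt, c.txt} staged={none}
After op 9 (git add a.txt): modified={b.txt, c.txt} staged={a.txt}
After op 10 (modify d.txt): modified={b.txt, c.txt, d.txt} staged={a.txt}
After op 11 (git reset a.txt): modified={a.txt, b.txt, c.txt, d.txt} staged={none}
After op 12 (modify b.txt): modified={a.txt, b.txt, c.txt, d.txt} staged={none}
After op 13 (git add a.txt): modified={b.txt, c.txt, d.txt} staged={a.txt}
After op 14 (git reset c.txt): modified={b.txt, c.txt, d.txt} staged={a.txt}
After op 15 (git reset a.txt): modified={a.txt, b.txt, c.txt, d.txt} staged={none}
After op 16 (git add d.txt): modified={a.txt, b.txt, c.txt} staged={d.txt}
After op 17 (modify d.txt): modified={a.txt, b.txt, c.txt, d.txt} staged={d.txt}
After op 18 (git add c.txt): modified={a.txt, b.txt, d.txt} staged={c.txt, d.txt}
After op 19 (modify c.txt): modified={a.txt, b.txt, c.txt, d.txt} staged={c.txt, d.txt}
After op 20 (git commit): modified={a.txt, b.txt, c.txt, d.txt} staged={none}
After op 21 (git add c.txt): modified={a.txt, b.txt, d.txt} staged={c.txt}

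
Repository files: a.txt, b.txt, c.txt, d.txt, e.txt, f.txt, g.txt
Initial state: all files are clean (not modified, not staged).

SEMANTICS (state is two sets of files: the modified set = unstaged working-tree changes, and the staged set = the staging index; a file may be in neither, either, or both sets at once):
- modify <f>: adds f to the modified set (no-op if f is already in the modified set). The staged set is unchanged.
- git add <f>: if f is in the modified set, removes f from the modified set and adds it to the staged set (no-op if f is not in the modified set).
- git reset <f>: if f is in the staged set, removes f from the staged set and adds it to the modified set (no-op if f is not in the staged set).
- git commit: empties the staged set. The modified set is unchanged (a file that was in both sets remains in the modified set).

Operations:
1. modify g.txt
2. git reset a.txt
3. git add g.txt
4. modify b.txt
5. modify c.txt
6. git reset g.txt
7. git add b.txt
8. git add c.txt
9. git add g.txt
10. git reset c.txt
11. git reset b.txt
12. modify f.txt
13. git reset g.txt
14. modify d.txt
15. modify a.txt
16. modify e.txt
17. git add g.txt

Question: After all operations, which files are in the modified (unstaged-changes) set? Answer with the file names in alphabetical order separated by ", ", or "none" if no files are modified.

Answer: a.txt, b.txt, c.txt, d.txt, e.txt, f.txt

Derivation:
After op 1 (modify g.txt): modified={g.txt} staged={none}
After op 2 (git reset a.txt): modified={g.txt} staged={none}
After op 3 (git add g.txt): modified={none} staged={g.txt}
After op 4 (modify b.txt): modified={b.txt} staged={g.txt}
After op 5 (modify c.txt): modified={b.txt, c.txt} staged={g.txt}
After op 6 (git reset g.txt): modified={b.txt, c.txt, g.txt} staged={none}
After op 7 (git add b.txt): modified={c.txt, g.txt} staged={b.txt}
After op 8 (git add c.txt): modified={g.txt} staged={b.txt, c.txt}
After op 9 (git add g.txt): modified={none} staged={b.txt, c.txt, g.txt}
After op 10 (git reset c.txt): modified={c.txt} staged={b.txt, g.txt}
After op 11 (git reset b.txt): modified={b.txt, c.txt} staged={g.txt}
After op 12 (modify f.txt): modified={b.txt, c.txt, f.txt} staged={g.txt}
After op 13 (git reset g.txt): modified={b.txt, c.txt, f.txt, g.txt} staged={none}
After op 14 (modify d.txt): modified={b.txt, c.txt, d.txt, f.txt, g.txt} staged={none}
After op 15 (modify a.txt): modified={a.txt, b.txt, c.txt, d.txt, f.txt, g.txt} staged={none}
After op 16 (modify e.txt): modified={a.txt, b.txt, c.txt, d.txt, e.txt, f.txt, g.txt} staged={none}
After op 17 (git add g.txt): modified={a.txt, b.txt, c.txt, d.txt, e.txt, f.txt} staged={g.txt}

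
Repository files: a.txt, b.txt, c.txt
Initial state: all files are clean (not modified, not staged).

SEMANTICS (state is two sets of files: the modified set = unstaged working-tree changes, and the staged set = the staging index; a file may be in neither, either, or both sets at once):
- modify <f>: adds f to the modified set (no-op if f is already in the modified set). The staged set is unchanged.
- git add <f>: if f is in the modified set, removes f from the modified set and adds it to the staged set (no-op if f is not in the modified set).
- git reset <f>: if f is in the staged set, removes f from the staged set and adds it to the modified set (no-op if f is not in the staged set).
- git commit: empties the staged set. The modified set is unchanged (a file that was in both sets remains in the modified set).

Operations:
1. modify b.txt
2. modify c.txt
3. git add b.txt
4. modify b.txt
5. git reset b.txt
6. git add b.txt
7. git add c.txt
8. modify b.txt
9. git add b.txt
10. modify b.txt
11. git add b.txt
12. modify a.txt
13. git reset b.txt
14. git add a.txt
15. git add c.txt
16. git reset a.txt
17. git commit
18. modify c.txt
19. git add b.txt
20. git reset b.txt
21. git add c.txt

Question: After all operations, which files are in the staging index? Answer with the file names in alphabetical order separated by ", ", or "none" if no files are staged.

Answer: c.txt

Derivation:
After op 1 (modify b.txt): modified={b.txt} staged={none}
After op 2 (modify c.txt): modified={b.txt, c.txt} staged={none}
After op 3 (git add b.txt): modified={c.txt} staged={b.txt}
After op 4 (modify b.txt): modified={b.txt, c.txt} staged={b.txt}
After op 5 (git reset b.txt): modified={b.txt, c.txt} staged={none}
After op 6 (git add b.txt): modified={c.txt} staged={b.txt}
After op 7 (git add c.txt): modified={none} staged={b.txt, c.txt}
After op 8 (modify b.txt): modified={b.txt} staged={b.txt, c.txt}
After op 9 (git add b.txt): modified={none} staged={b.txt, c.txt}
After op 10 (modify b.txt): modified={b.txt} staged={b.txt, c.txt}
After op 11 (git add b.txt): modified={none} staged={b.txt, c.txt}
After op 12 (modify a.txt): modified={a.txt} staged={b.txt, c.txt}
After op 13 (git reset b.txt): modified={a.txt, b.txt} staged={c.txt}
After op 14 (git add a.txt): modified={b.txt} staged={a.txt, c.txt}
After op 15 (git add c.txt): modified={b.txt} staged={a.txt, c.txt}
After op 16 (git reset a.txt): modified={a.txt, b.txt} staged={c.txt}
After op 17 (git commit): modified={a.txt, b.txt} staged={none}
After op 18 (modify c.txt): modified={a.txt, b.txt, c.txt} staged={none}
After op 19 (git add b.txt): modified={a.txt, c.txt} staged={b.txt}
After op 20 (git reset b.txt): modified={a.txt, b.txt, c.txt} staged={none}
After op 21 (git add c.txt): modified={a.txt, b.txt} staged={c.txt}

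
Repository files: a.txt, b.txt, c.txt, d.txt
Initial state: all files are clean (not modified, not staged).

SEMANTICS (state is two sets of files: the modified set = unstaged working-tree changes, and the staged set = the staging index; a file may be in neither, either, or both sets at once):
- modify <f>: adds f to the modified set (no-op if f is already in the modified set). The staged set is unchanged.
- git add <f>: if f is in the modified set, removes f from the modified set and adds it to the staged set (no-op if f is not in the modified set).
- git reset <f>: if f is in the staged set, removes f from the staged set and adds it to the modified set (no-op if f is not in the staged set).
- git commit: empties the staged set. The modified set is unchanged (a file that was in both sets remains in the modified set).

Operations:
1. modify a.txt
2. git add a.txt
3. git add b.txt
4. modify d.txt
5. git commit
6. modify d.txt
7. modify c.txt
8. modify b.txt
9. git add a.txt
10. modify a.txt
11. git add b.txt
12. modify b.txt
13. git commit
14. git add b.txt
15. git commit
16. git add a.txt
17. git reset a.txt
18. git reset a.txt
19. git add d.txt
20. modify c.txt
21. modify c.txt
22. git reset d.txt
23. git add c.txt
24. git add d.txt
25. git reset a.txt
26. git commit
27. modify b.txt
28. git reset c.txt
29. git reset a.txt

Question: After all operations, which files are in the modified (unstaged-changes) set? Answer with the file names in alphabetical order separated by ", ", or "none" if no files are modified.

Answer: a.txt, b.txt

Derivation:
After op 1 (modify a.txt): modified={a.txt} staged={none}
After op 2 (git add a.txt): modified={none} staged={a.txt}
After op 3 (git add b.txt): modified={none} staged={a.txt}
After op 4 (modify d.txt): modified={d.txt} staged={a.txt}
After op 5 (git commit): modified={d.txt} staged={none}
After op 6 (modify d.txt): modified={d.txt} staged={none}
After op 7 (modify c.txt): modified={c.txt, d.txt} staged={none}
After op 8 (modify b.txt): modified={b.txt, c.txt, d.txt} staged={none}
After op 9 (git add a.txt): modified={b.txt, c.txt, d.txt} staged={none}
After op 10 (modify a.txt): modified={a.txt, b.txt, c.txt, d.txt} staged={none}
After op 11 (git add b.txt): modified={a.txt, c.txt, d.txt} staged={b.txt}
After op 12 (modify b.txt): modified={a.txt, b.txt, c.txt, d.txt} staged={b.txt}
After op 13 (git commit): modified={a.txt, b.txt, c.txt, d.txt} staged={none}
After op 14 (git add b.txt): modified={a.txt, c.txt, d.txt} staged={b.txt}
After op 15 (git commit): modified={a.txt, c.txt, d.txt} staged={none}
After op 16 (git add a.txt): modified={c.txt, d.txt} staged={a.txt}
After op 17 (git reset a.txt): modified={a.txt, c.txt, d.txt} staged={none}
After op 18 (git reset a.txt): modified={a.txt, c.txt, d.txt} staged={none}
After op 19 (git add d.txt): modified={a.txt, c.txt} staged={d.txt}
After op 20 (modify c.txt): modified={a.txt, c.txt} staged={d.txt}
After op 21 (modify c.txt): modified={a.txt, c.txt} staged={d.txt}
After op 22 (git reset d.txt): modified={a.txt, c.txt, d.txt} staged={none}
After op 23 (git add c.txt): modified={a.txt, d.txt} staged={c.txt}
After op 24 (git add d.txt): modified={a.txt} staged={c.txt, d.txt}
After op 25 (git reset a.txt): modified={a.txt} staged={c.txt, d.txt}
After op 26 (git commit): modified={a.txt} staged={none}
After op 27 (modify b.txt): modified={a.txt, b.txt} staged={none}
After op 28 (git reset c.txt): modified={a.txt, b.txt} staged={none}
After op 29 (git reset a.txt): modified={a.txt, b.txt} staged={none}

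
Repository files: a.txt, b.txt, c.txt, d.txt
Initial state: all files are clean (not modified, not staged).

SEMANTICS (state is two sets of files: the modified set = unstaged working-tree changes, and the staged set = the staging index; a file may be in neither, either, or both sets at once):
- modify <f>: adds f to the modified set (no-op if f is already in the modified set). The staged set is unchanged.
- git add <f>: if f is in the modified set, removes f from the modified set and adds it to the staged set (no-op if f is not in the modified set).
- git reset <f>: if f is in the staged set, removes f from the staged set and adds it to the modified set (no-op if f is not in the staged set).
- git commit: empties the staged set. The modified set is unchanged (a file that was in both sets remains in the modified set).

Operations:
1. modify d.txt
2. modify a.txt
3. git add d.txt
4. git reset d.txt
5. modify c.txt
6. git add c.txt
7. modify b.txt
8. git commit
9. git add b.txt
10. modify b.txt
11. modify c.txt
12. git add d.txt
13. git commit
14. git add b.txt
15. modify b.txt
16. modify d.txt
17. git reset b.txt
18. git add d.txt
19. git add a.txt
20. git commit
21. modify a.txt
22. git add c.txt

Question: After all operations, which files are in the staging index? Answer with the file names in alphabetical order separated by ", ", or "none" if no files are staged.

After op 1 (modify d.txt): modified={d.txt} staged={none}
After op 2 (modify a.txt): modified={a.txt, d.txt} staged={none}
After op 3 (git add d.txt): modified={a.txt} staged={d.txt}
After op 4 (git reset d.txt): modified={a.txt, d.txt} staged={none}
After op 5 (modify c.txt): modified={a.txt, c.txt, d.txt} staged={none}
After op 6 (git add c.txt): modified={a.txt, d.txt} staged={c.txt}
After op 7 (modify b.txt): modified={a.txt, b.txt, d.txt} staged={c.txt}
After op 8 (git commit): modified={a.txt, b.txt, d.txt} staged={none}
After op 9 (git add b.txt): modified={a.txt, d.txt} staged={b.txt}
After op 10 (modify b.txt): modified={a.txt, b.txt, d.txt} staged={b.txt}
After op 11 (modify c.txt): modified={a.txt, b.txt, c.txt, d.txt} staged={b.txt}
After op 12 (git add d.txt): modified={a.txt, b.txt, c.txt} staged={b.txt, d.txt}
After op 13 (git commit): modified={a.txt, b.txt, c.txt} staged={none}
After op 14 (git add b.txt): modified={a.txt, c.txt} staged={b.txt}
After op 15 (modify b.txt): modified={a.txt, b.txt, c.txt} staged={b.txt}
After op 16 (modify d.txt): modified={a.txt, b.txt, c.txt, d.txt} staged={b.txt}
After op 17 (git reset b.txt): modified={a.txt, b.txt, c.txt, d.txt} staged={none}
After op 18 (git add d.txt): modified={a.txt, b.txt, c.txt} staged={d.txt}
After op 19 (git add a.txt): modified={b.txt, c.txt} staged={a.txt, d.txt}
After op 20 (git commit): modified={b.txt, c.txt} staged={none}
After op 21 (modify a.txt): modified={a.txt, b.txt, c.txt} staged={none}
After op 22 (git add c.txt): modified={a.txt, b.txt} staged={c.txt}

Answer: c.txt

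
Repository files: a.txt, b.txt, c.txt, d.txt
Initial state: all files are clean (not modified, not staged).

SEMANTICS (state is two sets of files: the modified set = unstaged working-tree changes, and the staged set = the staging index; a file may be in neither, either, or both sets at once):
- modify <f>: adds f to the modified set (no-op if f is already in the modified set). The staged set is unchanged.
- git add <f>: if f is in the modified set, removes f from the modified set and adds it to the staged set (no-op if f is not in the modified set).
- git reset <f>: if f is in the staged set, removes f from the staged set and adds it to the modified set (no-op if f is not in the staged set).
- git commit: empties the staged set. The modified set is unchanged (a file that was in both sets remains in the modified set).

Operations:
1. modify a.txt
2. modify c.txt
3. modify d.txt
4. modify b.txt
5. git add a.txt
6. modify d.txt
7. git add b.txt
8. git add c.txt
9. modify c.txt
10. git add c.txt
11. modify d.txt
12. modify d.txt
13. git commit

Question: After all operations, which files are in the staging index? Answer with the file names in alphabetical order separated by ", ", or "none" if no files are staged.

After op 1 (modify a.txt): modified={a.txt} staged={none}
After op 2 (modify c.txt): modified={a.txt, c.txt} staged={none}
After op 3 (modify d.txt): modified={a.txt, c.txt, d.txt} staged={none}
After op 4 (modify b.txt): modified={a.txt, b.txt, c.txt, d.txt} staged={none}
After op 5 (git add a.txt): modified={b.txt, c.txt, d.txt} staged={a.txt}
After op 6 (modify d.txt): modified={b.txt, c.txt, d.txt} staged={a.txt}
After op 7 (git add b.txt): modified={c.txt, d.txt} staged={a.txt, b.txt}
After op 8 (git add c.txt): modified={d.txt} staged={a.txt, b.txt, c.txt}
After op 9 (modify c.txt): modified={c.txt, d.txt} staged={a.txt, b.txt, c.txt}
After op 10 (git add c.txt): modified={d.txt} staged={a.txt, b.txt, c.txt}
After op 11 (modify d.txt): modified={d.txt} staged={a.txt, b.txt, c.txt}
After op 12 (modify d.txt): modified={d.txt} staged={a.txt, b.txt, c.txt}
After op 13 (git commit): modified={d.txt} staged={none}

Answer: none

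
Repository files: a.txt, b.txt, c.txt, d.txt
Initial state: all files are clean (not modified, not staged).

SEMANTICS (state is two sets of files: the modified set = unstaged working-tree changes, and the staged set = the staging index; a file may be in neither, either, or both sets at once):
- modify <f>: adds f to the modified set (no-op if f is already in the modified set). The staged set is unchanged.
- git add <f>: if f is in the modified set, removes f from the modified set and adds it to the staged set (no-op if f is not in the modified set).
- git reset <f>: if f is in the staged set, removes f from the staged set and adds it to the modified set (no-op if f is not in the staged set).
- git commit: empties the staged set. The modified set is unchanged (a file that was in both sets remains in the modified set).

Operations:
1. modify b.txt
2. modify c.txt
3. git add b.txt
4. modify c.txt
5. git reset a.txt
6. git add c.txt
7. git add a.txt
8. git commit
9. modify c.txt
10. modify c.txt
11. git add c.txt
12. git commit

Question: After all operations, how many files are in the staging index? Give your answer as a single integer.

Answer: 0

Derivation:
After op 1 (modify b.txt): modified={b.txt} staged={none}
After op 2 (modify c.txt): modified={b.txt, c.txt} staged={none}
After op 3 (git add b.txt): modified={c.txt} staged={b.txt}
After op 4 (modify c.txt): modified={c.txt} staged={b.txt}
After op 5 (git reset a.txt): modified={c.txt} staged={b.txt}
After op 6 (git add c.txt): modified={none} staged={b.txt, c.txt}
After op 7 (git add a.txt): modified={none} staged={b.txt, c.txt}
After op 8 (git commit): modified={none} staged={none}
After op 9 (modify c.txt): modified={c.txt} staged={none}
After op 10 (modify c.txt): modified={c.txt} staged={none}
After op 11 (git add c.txt): modified={none} staged={c.txt}
After op 12 (git commit): modified={none} staged={none}
Final staged set: {none} -> count=0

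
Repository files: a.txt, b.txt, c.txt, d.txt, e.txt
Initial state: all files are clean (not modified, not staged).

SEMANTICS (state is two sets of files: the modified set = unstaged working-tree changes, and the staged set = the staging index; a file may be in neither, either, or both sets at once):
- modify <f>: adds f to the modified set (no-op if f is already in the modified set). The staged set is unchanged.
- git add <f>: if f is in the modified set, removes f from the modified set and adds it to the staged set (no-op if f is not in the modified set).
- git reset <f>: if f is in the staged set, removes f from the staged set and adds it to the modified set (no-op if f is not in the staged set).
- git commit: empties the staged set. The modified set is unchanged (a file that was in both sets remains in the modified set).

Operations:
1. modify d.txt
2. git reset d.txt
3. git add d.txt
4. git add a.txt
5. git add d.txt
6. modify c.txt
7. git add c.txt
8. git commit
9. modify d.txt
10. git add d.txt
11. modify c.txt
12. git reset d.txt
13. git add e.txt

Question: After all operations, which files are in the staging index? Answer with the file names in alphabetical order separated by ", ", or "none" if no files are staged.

Answer: none

Derivation:
After op 1 (modify d.txt): modified={d.txt} staged={none}
After op 2 (git reset d.txt): modified={d.txt} staged={none}
After op 3 (git add d.txt): modified={none} staged={d.txt}
After op 4 (git add a.txt): modified={none} staged={d.txt}
After op 5 (git add d.txt): modified={none} staged={d.txt}
After op 6 (modify c.txt): modified={c.txt} staged={d.txt}
After op 7 (git add c.txt): modified={none} staged={c.txt, d.txt}
After op 8 (git commit): modified={none} staged={none}
After op 9 (modify d.txt): modified={d.txt} staged={none}
After op 10 (git add d.txt): modified={none} staged={d.txt}
After op 11 (modify c.txt): modified={c.txt} staged={d.txt}
After op 12 (git reset d.txt): modified={c.txt, d.txt} staged={none}
After op 13 (git add e.txt): modified={c.txt, d.txt} staged={none}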